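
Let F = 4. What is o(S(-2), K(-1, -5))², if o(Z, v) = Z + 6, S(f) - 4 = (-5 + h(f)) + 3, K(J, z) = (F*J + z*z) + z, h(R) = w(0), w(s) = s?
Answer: 64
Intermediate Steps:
h(R) = 0
K(J, z) = z + z² + 4*J (K(J, z) = (4*J + z*z) + z = (4*J + z²) + z = (z² + 4*J) + z = z + z² + 4*J)
S(f) = 2 (S(f) = 4 + ((-5 + 0) + 3) = 4 + (-5 + 3) = 4 - 2 = 2)
o(Z, v) = 6 + Z
o(S(-2), K(-1, -5))² = (6 + 2)² = 8² = 64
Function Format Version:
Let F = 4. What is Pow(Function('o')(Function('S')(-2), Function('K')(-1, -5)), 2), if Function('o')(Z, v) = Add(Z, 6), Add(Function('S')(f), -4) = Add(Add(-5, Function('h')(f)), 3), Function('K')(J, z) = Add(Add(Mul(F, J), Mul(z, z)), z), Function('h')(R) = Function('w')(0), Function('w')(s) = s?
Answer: 64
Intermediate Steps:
Function('h')(R) = 0
Function('K')(J, z) = Add(z, Pow(z, 2), Mul(4, J)) (Function('K')(J, z) = Add(Add(Mul(4, J), Mul(z, z)), z) = Add(Add(Mul(4, J), Pow(z, 2)), z) = Add(Add(Pow(z, 2), Mul(4, J)), z) = Add(z, Pow(z, 2), Mul(4, J)))
Function('S')(f) = 2 (Function('S')(f) = Add(4, Add(Add(-5, 0), 3)) = Add(4, Add(-5, 3)) = Add(4, -2) = 2)
Function('o')(Z, v) = Add(6, Z)
Pow(Function('o')(Function('S')(-2), Function('K')(-1, -5)), 2) = Pow(Add(6, 2), 2) = Pow(8, 2) = 64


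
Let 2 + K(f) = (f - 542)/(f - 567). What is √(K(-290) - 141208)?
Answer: I*√103710830266/857 ≈ 375.78*I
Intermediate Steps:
K(f) = -2 + (-542 + f)/(-567 + f) (K(f) = -2 + (f - 542)/(f - 567) = -2 + (-542 + f)/(-567 + f))
√(K(-290) - 141208) = √((592 - 1*(-290))/(-567 - 290) - 141208) = √((592 + 290)/(-857) - 141208) = √(-1/857*882 - 141208) = √(-882/857 - 141208) = √(-121016138/857) = I*√103710830266/857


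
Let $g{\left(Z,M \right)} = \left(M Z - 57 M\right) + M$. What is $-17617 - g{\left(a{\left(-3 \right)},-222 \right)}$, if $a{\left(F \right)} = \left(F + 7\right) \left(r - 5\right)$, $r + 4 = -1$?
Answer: $-38929$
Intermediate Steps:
$r = -5$ ($r = -4 - 1 = -5$)
$a{\left(F \right)} = -70 - 10 F$ ($a{\left(F \right)} = \left(F + 7\right) \left(-5 - 5\right) = \left(7 + F\right) \left(-10\right) = -70 - 10 F$)
$g{\left(Z,M \right)} = - 56 M + M Z$ ($g{\left(Z,M \right)} = \left(- 57 M + M Z\right) + M = - 56 M + M Z$)
$-17617 - g{\left(a{\left(-3 \right)},-222 \right)} = -17617 - - 222 \left(-56 - 40\right) = -17617 - \left(-222\right) \left(-96\right) = -17617 - 21312 = -38929$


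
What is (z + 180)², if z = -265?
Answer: 7225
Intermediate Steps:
(z + 180)² = (-265 + 180)² = (-85)² = 7225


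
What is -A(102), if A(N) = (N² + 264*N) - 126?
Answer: -37206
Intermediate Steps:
A(N) = -126 + N² + 264*N
-A(102) = -(-126 + 102² + 264*102) = -(-126 + 10404 + 26928) = -1*37206 = -37206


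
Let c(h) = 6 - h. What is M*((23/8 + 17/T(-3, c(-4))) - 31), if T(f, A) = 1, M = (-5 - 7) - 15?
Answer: 2403/8 ≈ 300.38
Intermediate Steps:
M = -27 (M = -12 - 15 = -27)
M*((23/8 + 17/T(-3, c(-4))) - 31) = -27*((23/8 + 17/1) - 31) = -27*((23*(⅛) + 17*1) - 31) = -27*((23/8 + 17) - 31) = -27*(159/8 - 31) = -27*(-89/8) = 2403/8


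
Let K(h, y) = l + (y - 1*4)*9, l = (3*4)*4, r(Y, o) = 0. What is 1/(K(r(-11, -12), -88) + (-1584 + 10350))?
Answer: 1/7986 ≈ 0.00012522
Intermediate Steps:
l = 48 (l = 12*4 = 48)
K(h, y) = 12 + 9*y (K(h, y) = 48 + (y - 1*4)*9 = 48 + (y - 4)*9 = 48 + (-4 + y)*9 = 48 + (-36 + 9*y) = 12 + 9*y)
1/(K(r(-11, -12), -88) + (-1584 + 10350)) = 1/((12 + 9*(-88)) + (-1584 + 10350)) = 1/((12 - 792) + 8766) = 1/(-780 + 8766) = 1/7986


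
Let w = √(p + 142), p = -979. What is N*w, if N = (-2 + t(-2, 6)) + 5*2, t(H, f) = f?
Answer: 42*I*√93 ≈ 405.03*I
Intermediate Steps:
N = 14 (N = (-2 + 6) + 5*2 = 4 + 10 = 14)
w = 3*I*√93 (w = √(-979 + 142) = √(-837) = 3*I*√93 ≈ 28.931*I)
N*w = 14*(3*I*√93) = 42*I*√93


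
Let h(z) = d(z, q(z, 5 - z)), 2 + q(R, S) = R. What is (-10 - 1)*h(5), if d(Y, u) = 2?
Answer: -22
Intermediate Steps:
q(R, S) = -2 + R
h(z) = 2
(-10 - 1)*h(5) = (-10 - 1)*2 = -11*2 = -22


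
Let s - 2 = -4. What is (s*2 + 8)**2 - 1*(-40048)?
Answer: 40064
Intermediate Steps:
s = -2 (s = 2 - 4 = -2)
(s*2 + 8)**2 - 1*(-40048) = (-2*2 + 8)**2 - 1*(-40048) = (-4 + 8)**2 + 40048 = 4**2 + 40048 = 16 + 40048 = 40064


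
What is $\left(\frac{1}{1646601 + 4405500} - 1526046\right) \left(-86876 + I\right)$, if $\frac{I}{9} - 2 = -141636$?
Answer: $\frac{12575277961912024390}{6052101} \approx 2.0778 \cdot 10^{12}$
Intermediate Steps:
$I = -1274706$ ($I = 18 + 9 \left(-141636\right) = 18 - 1274724 = -1274706$)
$\left(\frac{1}{1646601 + 4405500} - 1526046\right) \left(-86876 + I\right) = \left(\frac{1}{1646601 + 4405500} - 1526046\right) \left(-86876 - 1274706\right) = \left(\frac{1}{6052101} - 1526046\right) \left(-1361582\right) = \left(- \frac{9235784522645}{6052101}\right) \left(-1361582\right) = \frac{12575277961912024390}{6052101}$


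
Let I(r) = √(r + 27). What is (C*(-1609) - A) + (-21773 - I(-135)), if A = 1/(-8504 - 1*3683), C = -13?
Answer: -10432071/12187 - 6*I*√3 ≈ -856.0 - 10.392*I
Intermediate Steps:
I(r) = √(27 + r)
A = -1/12187 (A = 1/(-8504 - 3683) = 1/(-12187) = -1/12187 ≈ -8.2055e-5)
(C*(-1609) - A) + (-21773 - I(-135)) = (-13*(-1609) - 1*(-1/12187)) + (-21773 - √(27 - 135)) = (20917 + 1/12187) + (-21773 - √(-108)) = 254915480/12187 + (-21773 - 6*I*√3) = -10432071/12187 - 6*I*√3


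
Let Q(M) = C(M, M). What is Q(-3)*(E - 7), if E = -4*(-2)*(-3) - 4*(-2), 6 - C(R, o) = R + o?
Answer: -276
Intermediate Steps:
C(R, o) = 6 - R - o (C(R, o) = 6 - (R + o) = 6 + (-R - o) = 6 - R - o)
E = -16 (E = 8*(-3) + 8 = -24 + 8 = -16)
Q(M) = 6 - 2*M (Q(M) = 6 - M - M = 6 - 2*M)
Q(-3)*(E - 7) = (6 - 2*(-3))*(-16 - 7) = (6 + 6)*(-23) = 12*(-23) = -276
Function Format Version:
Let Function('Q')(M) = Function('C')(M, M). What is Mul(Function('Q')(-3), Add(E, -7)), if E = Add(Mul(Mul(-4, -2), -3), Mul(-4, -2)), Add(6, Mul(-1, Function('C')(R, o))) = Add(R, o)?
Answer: -276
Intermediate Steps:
Function('C')(R, o) = Add(6, Mul(-1, R), Mul(-1, o)) (Function('C')(R, o) = Add(6, Mul(-1, Add(R, o))) = Add(6, Add(Mul(-1, R), Mul(-1, o))) = Add(6, Mul(-1, R), Mul(-1, o)))
E = -16 (E = Add(Mul(8, -3), 8) = Add(-24, 8) = -16)
Function('Q')(M) = Add(6, Mul(-2, M)) (Function('Q')(M) = Add(6, Mul(-1, M), Mul(-1, M)) = Add(6, Mul(-2, M)))
Mul(Function('Q')(-3), Add(E, -7)) = Mul(Add(6, Mul(-2, -3)), Add(-16, -7)) = Mul(Add(6, 6), -23) = Mul(12, -23) = -276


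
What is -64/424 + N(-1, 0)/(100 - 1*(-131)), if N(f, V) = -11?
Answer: -221/1113 ≈ -0.19856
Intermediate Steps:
-64/424 + N(-1, 0)/(100 - 1*(-131)) = -64/424 - 11/(100 - 1*(-131)) = -64*1/424 - 11/(100 + 131) = -8/53 - 11/231 = -8/53 - 11*1/231 = -8/53 - 1/21 = -221/1113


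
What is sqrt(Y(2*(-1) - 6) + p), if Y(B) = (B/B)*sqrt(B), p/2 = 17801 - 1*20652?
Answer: sqrt(-5702 + 2*I*sqrt(2)) ≈ 0.0187 + 75.512*I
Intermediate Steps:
p = -5702 (p = 2*(17801 - 1*20652) = 2*(17801 - 20652) = 2*(-2851) = -5702)
Y(B) = sqrt(B) (Y(B) = 1*sqrt(B) = sqrt(B))
sqrt(Y(2*(-1) - 6) + p) = sqrt(sqrt(2*(-1) - 6) - 5702) = sqrt(sqrt(-2 - 6) - 5702) = sqrt(sqrt(-8) - 5702) = sqrt(2*I*sqrt(2) - 5702) = sqrt(-5702 + 2*I*sqrt(2))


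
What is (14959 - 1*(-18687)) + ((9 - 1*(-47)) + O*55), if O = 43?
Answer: 36067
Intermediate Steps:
(14959 - 1*(-18687)) + ((9 - 1*(-47)) + O*55) = (14959 - 1*(-18687)) + ((9 - 1*(-47)) + 43*55) = (14959 + 18687) + ((9 + 47) + 2365) = 33646 + (56 + 2365) = 33646 + 2421 = 36067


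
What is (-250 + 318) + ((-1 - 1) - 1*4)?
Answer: 62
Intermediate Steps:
(-250 + 318) + ((-1 - 1) - 1*4) = 68 + (-2 - 4) = 68 - 6 = 62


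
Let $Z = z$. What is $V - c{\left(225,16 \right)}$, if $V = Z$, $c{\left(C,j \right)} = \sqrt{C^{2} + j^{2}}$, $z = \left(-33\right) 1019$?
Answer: $-33627 - \sqrt{50881} \approx -33853.0$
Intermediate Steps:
$z = -33627$
$Z = -33627$
$V = -33627$
$V - c{\left(225,16 \right)} = -33627 - \sqrt{225^{2} + 16^{2}} = -33627 - \sqrt{50625 + 256} = -33627 - \sqrt{50881}$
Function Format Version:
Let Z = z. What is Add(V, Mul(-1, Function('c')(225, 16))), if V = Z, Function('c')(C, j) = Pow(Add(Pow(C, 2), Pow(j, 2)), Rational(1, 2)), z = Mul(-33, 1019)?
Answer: Add(-33627, Mul(-1, Pow(50881, Rational(1, 2)))) ≈ -33853.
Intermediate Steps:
z = -33627
Z = -33627
V = -33627
Add(V, Mul(-1, Function('c')(225, 16))) = Add(-33627, Mul(-1, Pow(Add(Pow(225, 2), Pow(16, 2)), Rational(1, 2)))) = Add(-33627, Mul(-1, Pow(Add(50625, 256), Rational(1, 2)))) = Add(-33627, Mul(-1, Pow(50881, Rational(1, 2))))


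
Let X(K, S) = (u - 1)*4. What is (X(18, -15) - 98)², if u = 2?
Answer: 8836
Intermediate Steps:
X(K, S) = 4 (X(K, S) = (2 - 1)*4 = 1*4 = 4)
(X(18, -15) - 98)² = (4 - 98)² = (-94)² = 8836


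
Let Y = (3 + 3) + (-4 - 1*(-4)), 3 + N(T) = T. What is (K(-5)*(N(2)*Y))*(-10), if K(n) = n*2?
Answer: -600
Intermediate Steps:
N(T) = -3 + T
K(n) = 2*n
Y = 6 (Y = 6 + (-4 + 4) = 6 + 0 = 6)
(K(-5)*(N(2)*Y))*(-10) = ((2*(-5))*((-3 + 2)*6))*(-10) = -(-10)*6*(-10) = -10*(-6)*(-10) = 60*(-10) = -600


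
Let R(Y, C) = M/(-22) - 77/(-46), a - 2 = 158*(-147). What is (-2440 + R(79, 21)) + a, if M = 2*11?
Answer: -1180513/46 ≈ -25663.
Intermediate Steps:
a = -23224 (a = 2 + 158*(-147) = 2 - 23226 = -23224)
M = 22
R(Y, C) = 31/46 (R(Y, C) = 22/(-22) - 77/(-46) = 22*(-1/22) - 77*(-1/46) = -1 + 77/46 = 31/46)
(-2440 + R(79, 21)) + a = (-2440 + 31/46) - 23224 = -112209/46 - 23224 = -1180513/46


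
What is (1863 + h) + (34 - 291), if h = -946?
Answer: 660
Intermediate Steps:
(1863 + h) + (34 - 291) = (1863 - 946) + (34 - 291) = 917 - 257 = 660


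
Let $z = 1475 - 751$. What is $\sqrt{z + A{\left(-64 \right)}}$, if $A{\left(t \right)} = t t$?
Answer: $2 \sqrt{1205} \approx 69.426$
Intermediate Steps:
$A{\left(t \right)} = t^{2}$
$z = 724$
$\sqrt{z + A{\left(-64 \right)}} = \sqrt{724 + \left(-64\right)^{2}} = \sqrt{724 + 4096} = \sqrt{4820} = 2 \sqrt{1205}$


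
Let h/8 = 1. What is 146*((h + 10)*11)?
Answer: 28908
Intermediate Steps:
h = 8 (h = 8*1 = 8)
146*((h + 10)*11) = 146*((8 + 10)*11) = 146*(18*11) = 146*198 = 28908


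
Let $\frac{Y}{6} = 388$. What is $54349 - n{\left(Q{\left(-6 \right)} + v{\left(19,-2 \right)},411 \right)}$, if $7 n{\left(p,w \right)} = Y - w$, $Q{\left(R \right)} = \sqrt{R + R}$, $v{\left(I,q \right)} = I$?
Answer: $\frac{378526}{7} \approx 54075.0$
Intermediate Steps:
$Y = 2328$ ($Y = 6 \cdot 388 = 2328$)
$Q{\left(R \right)} = \sqrt{2} \sqrt{R}$ ($Q{\left(R \right)} = \sqrt{2 R} = \sqrt{2} \sqrt{R}$)
$n{\left(p,w \right)} = \frac{2328}{7} - \frac{w}{7}$ ($n{\left(p,w \right)} = \frac{2328 - w}{7} = \frac{2328}{7} - \frac{w}{7}$)
$54349 - n{\left(Q{\left(-6 \right)} + v{\left(19,-2 \right)},411 \right)} = 54349 - \left(\frac{2328}{7} - \frac{411}{7}\right) = 54349 - \frac{1917}{7} = \frac{378526}{7}$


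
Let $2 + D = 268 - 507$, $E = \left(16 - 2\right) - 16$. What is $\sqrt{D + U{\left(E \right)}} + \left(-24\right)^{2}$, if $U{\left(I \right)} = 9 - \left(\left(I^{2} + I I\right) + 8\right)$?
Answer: $576 + 2 i \sqrt{62} \approx 576.0 + 15.748 i$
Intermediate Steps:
$E = -2$ ($E = 14 - 16 = -2$)
$U{\left(I \right)} = 1 - 2 I^{2}$ ($U{\left(I \right)} = 9 - \left(\left(I^{2} + I^{2}\right) + 8\right) = 9 - \left(2 I^{2} + 8\right) = 9 - \left(8 + 2 I^{2}\right) = 1 - 2 I^{2}$)
$D = -241$ ($D = -2 + \left(268 - 507\right) = -2 - 239 = -241$)
$\sqrt{D + U{\left(E \right)}} + \left(-24\right)^{2} = \sqrt{-241 + \left(1 - 2 \left(-2\right)^{2}\right)} + \left(-24\right)^{2} = \sqrt{-241 + \left(1 - 8\right)} + 576 = \sqrt{-241 - 7} + 576 = \sqrt{-248} + 576 = 2 i \sqrt{62} + 576 = 576 + 2 i \sqrt{62}$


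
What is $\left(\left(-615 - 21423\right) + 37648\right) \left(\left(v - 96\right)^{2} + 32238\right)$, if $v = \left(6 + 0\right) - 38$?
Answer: $758989420$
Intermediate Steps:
$v = -32$ ($v = 6 - 38 = -32$)
$\left(\left(-615 - 21423\right) + 37648\right) \left(\left(v - 96\right)^{2} + 32238\right) = \left(\left(-615 - 21423\right) + 37648\right) \left(\left(-32 - 96\right)^{2} + 32238\right) = \left(\left(-615 - 21423\right) + 37648\right) \left(\left(-128\right)^{2} + 32238\right) = \left(-22038 + 37648\right) \left(16384 + 32238\right) = 15610 \cdot 48622 = 758989420$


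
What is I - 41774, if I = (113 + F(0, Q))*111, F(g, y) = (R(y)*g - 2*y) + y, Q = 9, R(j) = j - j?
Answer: -30230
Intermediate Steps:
R(j) = 0
F(g, y) = -y (F(g, y) = (0*g - 2*y) + y = (0 - 2*y) + y = -2*y + y = -y)
I = 11544 (I = (113 - 1*9)*111 = (113 - 9)*111 = 104*111 = 11544)
I - 41774 = 11544 - 41774 = -30230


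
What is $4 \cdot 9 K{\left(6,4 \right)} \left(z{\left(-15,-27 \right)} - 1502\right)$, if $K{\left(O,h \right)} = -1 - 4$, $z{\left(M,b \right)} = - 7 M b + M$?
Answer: $783360$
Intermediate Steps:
$z{\left(M,b \right)} = M - 7 M b$ ($z{\left(M,b \right)} = - 7 M b + M = M - 7 M b$)
$K{\left(O,h \right)} = -5$
$4 \cdot 9 K{\left(6,4 \right)} \left(z{\left(-15,-27 \right)} - 1502\right) = 4 \cdot 9 \left(-5\right) \left(- 15 \left(1 - -189\right) - 1502\right) = 36 \left(-5\right) \left(- 15 \left(1 + 189\right) - 1502\right) = - 180 \left(\left(-15\right) 190 - 1502\right) = - 180 \left(-2850 - 1502\right) = \left(-180\right) \left(-4352\right) = 783360$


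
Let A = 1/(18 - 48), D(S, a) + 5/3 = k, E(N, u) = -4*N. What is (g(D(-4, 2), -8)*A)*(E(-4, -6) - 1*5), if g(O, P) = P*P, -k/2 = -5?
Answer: -352/15 ≈ -23.467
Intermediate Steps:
k = 10 (k = -2*(-5) = 10)
D(S, a) = 25/3 (D(S, a) = -5/3 + 10 = 25/3)
A = -1/30 (A = 1/(-30) = -1/30 ≈ -0.033333)
g(O, P) = P**2
(g(D(-4, 2), -8)*A)*(E(-4, -6) - 1*5) = ((-8)**2*(-1/30))*(-4*(-4) - 1*5) = (64*(-1/30))*(16 - 5) = -32/15*11 = -352/15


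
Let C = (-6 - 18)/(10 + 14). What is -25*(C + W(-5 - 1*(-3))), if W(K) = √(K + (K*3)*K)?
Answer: 25 - 25*√10 ≈ -54.057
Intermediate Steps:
C = -1 (C = -24/24 = -24*1/24 = -1)
W(K) = √(K + 3*K²) (W(K) = √(K + (3*K)*K) = √(K + 3*K²))
-25*(C + W(-5 - 1*(-3))) = -25*(-1 + √((-5 - 1*(-3))*(1 + 3*(-5 - 1*(-3))))) = -25*(-1 + √((-5 + 3)*(1 + 3*(-5 + 3)))) = -25*(-1 + √(-2*(1 + 3*(-2)))) = -25*(-1 + √(-2*(1 - 6))) = -25*(-1 + √(-2*(-5))) = -25*(-1 + √10) = 25 - 25*√10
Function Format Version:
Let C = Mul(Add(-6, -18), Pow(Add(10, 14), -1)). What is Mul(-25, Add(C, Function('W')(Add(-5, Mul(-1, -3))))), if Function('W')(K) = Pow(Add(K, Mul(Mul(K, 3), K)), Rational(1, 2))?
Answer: Add(25, Mul(-25, Pow(10, Rational(1, 2)))) ≈ -54.057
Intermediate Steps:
C = -1 (C = Mul(-24, Pow(24, -1)) = Mul(-24, Rational(1, 24)) = -1)
Function('W')(K) = Pow(Add(K, Mul(3, Pow(K, 2))), Rational(1, 2)) (Function('W')(K) = Pow(Add(K, Mul(Mul(3, K), K)), Rational(1, 2)) = Pow(Add(K, Mul(3, Pow(K, 2))), Rational(1, 2)))
Mul(-25, Add(C, Function('W')(Add(-5, Mul(-1, -3))))) = Mul(-25, Add(-1, Pow(Mul(Add(-5, Mul(-1, -3)), Add(1, Mul(3, Add(-5, Mul(-1, -3))))), Rational(1, 2)))) = Mul(-25, Add(-1, Pow(Mul(Add(-5, 3), Add(1, Mul(3, Add(-5, 3)))), Rational(1, 2)))) = Mul(-25, Add(-1, Pow(Mul(-2, Add(1, Mul(3, -2))), Rational(1, 2)))) = Mul(-25, Add(-1, Pow(Mul(-2, Add(1, -6)), Rational(1, 2)))) = Mul(-25, Add(-1, Pow(Mul(-2, -5), Rational(1, 2)))) = Mul(-25, Add(-1, Pow(10, Rational(1, 2)))) = Add(25, Mul(-25, Pow(10, Rational(1, 2))))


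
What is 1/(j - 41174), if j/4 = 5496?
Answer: -1/19190 ≈ -5.2110e-5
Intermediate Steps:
j = 21984 (j = 4*5496 = 21984)
1/(j - 41174) = 1/(21984 - 41174) = 1/(-19190) = -1/19190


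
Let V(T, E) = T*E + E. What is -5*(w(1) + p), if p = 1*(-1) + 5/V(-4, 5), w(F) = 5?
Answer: -55/3 ≈ -18.333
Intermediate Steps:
V(T, E) = E + E*T (V(T, E) = E*T + E = E + E*T)
p = -4/3 (p = 1*(-1) + 5/((5*(1 - 4))) = -1 + 5/((5*(-3))) = -1 + 5/(-15) = -1 + 5*(-1/15) = -1 - ⅓ = -4/3 ≈ -1.3333)
-5*(w(1) + p) = -5*(5 - 4/3) = -5*11/3 = -55/3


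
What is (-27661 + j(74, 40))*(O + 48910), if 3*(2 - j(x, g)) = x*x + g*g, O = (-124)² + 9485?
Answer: -6643299863/3 ≈ -2.2144e+9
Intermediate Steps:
O = 24861 (O = 15376 + 9485 = 24861)
j(x, g) = 2 - g²/3 - x²/3 (j(x, g) = 2 - (x*x + g*g)/3 = 2 - (x² + g²)/3 = 2 - (g² + x²)/3 = 2 + (-g²/3 - x²/3) = 2 - g²/3 - x²/3)
(-27661 + j(74, 40))*(O + 48910) = (-27661 + (2 - ⅓*40² - ⅓*74²))*(24861 + 48910) = (-27661 + (2 - ⅓*1600 - ⅓*5476))*73771 = (-27661 + (2 - 1600/3 - 5476/3))*73771 = (-27661 - 7070/3)*73771 = -90053/3*73771 = -6643299863/3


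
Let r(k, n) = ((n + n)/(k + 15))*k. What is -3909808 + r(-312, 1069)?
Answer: -386848640/99 ≈ -3.9076e+6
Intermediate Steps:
r(k, n) = 2*k*n/(15 + k) (r(k, n) = ((2*n)/(15 + k))*k = (2*n/(15 + k))*k = 2*k*n/(15 + k))
-3909808 + r(-312, 1069) = -3909808 + 2*(-312)*1069/(15 - 312) = -3909808 + 2*(-312)*1069/(-297) = -3909808 + 2*(-312)*1069*(-1/297) = -3909808 + 222352/99 = -386848640/99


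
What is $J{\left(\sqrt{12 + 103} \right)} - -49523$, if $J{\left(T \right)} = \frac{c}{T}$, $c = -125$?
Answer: $49523 - \frac{25 \sqrt{115}}{23} \approx 49511.0$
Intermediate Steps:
$J{\left(T \right)} = - \frac{125}{T}$
$J{\left(\sqrt{12 + 103} \right)} - -49523 = - \frac{125}{\sqrt{12 + 103}} - -49523 = - \frac{125}{\sqrt{115}} + 49523 = - 125 \frac{\sqrt{115}}{115} + 49523 = - \frac{25 \sqrt{115}}{23} + 49523 = 49523 - \frac{25 \sqrt{115}}{23}$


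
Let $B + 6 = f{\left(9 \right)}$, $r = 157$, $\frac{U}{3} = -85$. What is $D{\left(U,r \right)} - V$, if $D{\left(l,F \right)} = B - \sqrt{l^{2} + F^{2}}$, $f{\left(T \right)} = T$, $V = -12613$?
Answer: $12616 - \sqrt{89674} \approx 12317.0$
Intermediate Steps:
$U = -255$ ($U = 3 \left(-85\right) = -255$)
$B = 3$ ($B = -6 + 9 = 3$)
$D{\left(l,F \right)} = 3 - \sqrt{F^{2} + l^{2}}$ ($D{\left(l,F \right)} = 3 - \sqrt{l^{2} + F^{2}} = 3 - \sqrt{F^{2} + l^{2}}$)
$D{\left(U,r \right)} - V = \left(3 - \sqrt{157^{2} + \left(-255\right)^{2}}\right) - -12613 = \left(3 - \sqrt{24649 + 65025}\right) + 12613 = \left(3 - \sqrt{89674}\right) + 12613 = 12616 - \sqrt{89674}$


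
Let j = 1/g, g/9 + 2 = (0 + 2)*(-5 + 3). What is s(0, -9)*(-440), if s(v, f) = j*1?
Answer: 220/27 ≈ 8.1481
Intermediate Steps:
g = -54 (g = -18 + 9*((0 + 2)*(-5 + 3)) = -18 + 9*(2*(-2)) = -18 + 9*(-4) = -18 - 36 = -54)
j = -1/54 (j = 1/(-54) = -1/54 ≈ -0.018519)
s(v, f) = -1/54 (s(v, f) = -1/54*1 = -1/54)
s(0, -9)*(-440) = -1/54*(-440) = 220/27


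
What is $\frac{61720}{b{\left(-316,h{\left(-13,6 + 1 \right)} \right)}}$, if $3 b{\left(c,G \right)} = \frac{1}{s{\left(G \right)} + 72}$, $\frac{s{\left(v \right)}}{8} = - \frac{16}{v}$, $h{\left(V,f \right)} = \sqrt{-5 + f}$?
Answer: $13331520 - 11850240 \sqrt{2} \approx -3.4272 \cdot 10^{6}$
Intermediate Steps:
$s{\left(v \right)} = - \frac{128}{v}$ ($s{\left(v \right)} = 8 \left(- \frac{16}{v}\right) = - \frac{128}{v}$)
$b{\left(c,G \right)} = \frac{1}{3 \left(72 - \frac{128}{G}\right)}$ ($b{\left(c,G \right)} = \frac{1}{3 \left(- \frac{128}{G} + 72\right)} = \frac{1}{3 \left(72 - \frac{128}{G}\right)}$)
$\frac{61720}{b{\left(-316,h{\left(-13,6 + 1 \right)} \right)}} = \frac{61720}{\frac{1}{24} \sqrt{-5 + \left(6 + 1\right)} \frac{1}{-16 + 9 \sqrt{-5 + \left(6 + 1\right)}}} = \frac{61720}{\frac{1}{24} \sqrt{-5 + 7} \frac{1}{-16 + 9 \sqrt{-5 + 7}}} = \frac{61720}{\frac{1}{24} \sqrt{2} \frac{1}{-16 + 9 \sqrt{2}}} = 61720 \cdot 12 \sqrt{2} \left(-16 + 9 \sqrt{2}\right) = 740640 \sqrt{2} \left(-16 + 9 \sqrt{2}\right)$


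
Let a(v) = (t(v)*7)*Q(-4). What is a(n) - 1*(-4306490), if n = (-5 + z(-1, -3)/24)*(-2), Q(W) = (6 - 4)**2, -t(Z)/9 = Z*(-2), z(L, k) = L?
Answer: 4311572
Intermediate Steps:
t(Z) = 18*Z (t(Z) = -9*Z*(-2) = -(-18)*Z = 18*Z)
Q(W) = 4 (Q(W) = 2**2 = 4)
n = 121/12 (n = (-5 - 1/24)*(-2) = -121/24*(-2) = 121/12 ≈ 10.083)
a(v) = 504*v (a(v) = ((18*v)*7)*4 = (126*v)*4 = 504*v)
a(n) - 1*(-4306490) = 504*(121/12) - 1*(-4306490) = 5082 + 4306490 = 4311572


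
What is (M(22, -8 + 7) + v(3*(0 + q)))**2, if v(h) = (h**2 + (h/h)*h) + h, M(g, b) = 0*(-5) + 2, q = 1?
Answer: 289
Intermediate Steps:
M(g, b) = 2 (M(g, b) = 0 + 2 = 2)
v(h) = h**2 + 2*h (v(h) = (h**2 + 1*h) + h = (h**2 + h) + h = (h + h**2) + h = h**2 + 2*h)
(M(22, -8 + 7) + v(3*(0 + q)))**2 = (2 + (3*(0 + 1))*(2 + 3*(0 + 1)))**2 = (2 + (3*1)*(2 + 3*1))**2 = (2 + 3*(2 + 3))**2 = (2 + 3*5)**2 = (2 + 15)**2 = 17**2 = 289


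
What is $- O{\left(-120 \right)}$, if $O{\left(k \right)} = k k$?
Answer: $-14400$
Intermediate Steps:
$O{\left(k \right)} = k^{2}$
$- O{\left(-120 \right)} = - \left(-120\right)^{2} = \left(-1\right) 14400 = -14400$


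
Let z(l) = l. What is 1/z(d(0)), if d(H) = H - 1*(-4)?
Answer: 1/4 ≈ 0.25000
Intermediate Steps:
d(H) = 4 + H (d(H) = H + 4 = 4 + H)
1/z(d(0)) = 1/(4 + 0) = 1/4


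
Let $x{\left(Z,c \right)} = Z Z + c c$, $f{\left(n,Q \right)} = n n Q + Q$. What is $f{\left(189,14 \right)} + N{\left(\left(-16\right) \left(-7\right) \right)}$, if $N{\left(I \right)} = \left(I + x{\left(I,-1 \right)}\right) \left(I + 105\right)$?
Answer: $3246677$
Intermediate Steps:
$f{\left(n,Q \right)} = Q + Q n^{2}$ ($f{\left(n,Q \right)} = n^{2} Q + Q = Q n^{2} + Q = Q + Q n^{2}$)
$x{\left(Z,c \right)} = Z^{2} + c^{2}$
$N{\left(I \right)} = \left(105 + I\right) \left(1 + I + I^{2}\right)$ ($N{\left(I \right)} = \left(I + \left(I^{2} + \left(-1\right)^{2}\right)\right) \left(I + 105\right) = \left(I + \left(I^{2} + 1\right)\right) \left(105 + I\right) = \left(I + \left(1 + I^{2}\right)\right) \left(105 + I\right) = \left(1 + I + I^{2}\right) \left(105 + I\right) = \left(105 + I\right) \left(1 + I + I^{2}\right)$)
$f{\left(189,14 \right)} + N{\left(\left(-16\right) \left(-7\right) \right)} = 14 \left(1 + 189^{2}\right) + \left(105 + \left(\left(-16\right) \left(-7\right)\right)^{3} + 106 \left(\left(-16\right) \left(-7\right)\right) + 106 \left(\left(-16\right) \left(-7\right)\right)^{2}\right) = 14 \left(1 + 35721\right) + \left(105 + 112^{3} + 106 \cdot 112 + 106 \cdot 112^{2}\right) = 14 \cdot 35722 + \left(105 + 1404928 + 11872 + 106 \cdot 12544\right) = 500108 + \left(105 + 1404928 + 11872 + 1329664\right) = 500108 + 2746569 = 3246677$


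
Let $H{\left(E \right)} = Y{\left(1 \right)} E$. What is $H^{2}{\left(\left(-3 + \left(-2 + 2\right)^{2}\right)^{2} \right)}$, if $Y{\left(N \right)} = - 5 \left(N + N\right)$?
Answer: $8100$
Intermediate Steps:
$Y{\left(N \right)} = - 10 N$ ($Y{\left(N \right)} = - 5 \cdot 2 N = - 10 N$)
$H{\left(E \right)} = - 10 E$ ($H{\left(E \right)} = \left(-10\right) 1 E = - 10 E$)
$H^{2}{\left(\left(-3 + \left(-2 + 2\right)^{2}\right)^{2} \right)} = \left(- 10 \left(-3 + \left(-2 + 2\right)^{2}\right)^{2}\right)^{2} = \left(- 10 \left(-3 + 0^{2}\right)^{2}\right)^{2} = \left(- 10 \left(-3 + 0\right)^{2}\right)^{2} = \left(- 10 \left(-3\right)^{2}\right)^{2} = \left(\left(-10\right) 9\right)^{2} = \left(-90\right)^{2} = 8100$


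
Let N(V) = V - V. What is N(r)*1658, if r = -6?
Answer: 0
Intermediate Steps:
N(V) = 0
N(r)*1658 = 0*1658 = 0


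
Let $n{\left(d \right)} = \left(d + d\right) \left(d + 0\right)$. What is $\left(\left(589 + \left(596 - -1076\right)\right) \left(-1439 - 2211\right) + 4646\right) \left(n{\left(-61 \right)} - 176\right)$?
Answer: $-59929997064$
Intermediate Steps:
$n{\left(d \right)} = 2 d^{2}$ ($n{\left(d \right)} = 2 d d = 2 d^{2}$)
$\left(\left(589 + \left(596 - -1076\right)\right) \left(-1439 - 2211\right) + 4646\right) \left(n{\left(-61 \right)} - 176\right) = \left(\left(589 + \left(596 - -1076\right)\right) \left(-1439 - 2211\right) + 4646\right) \left(2 \left(-61\right)^{2} - 176\right) = \left(\left(589 + \left(596 + 1076\right)\right) \left(-3650\right) + 4646\right) \left(2 \cdot 3721 - 176\right) = \left(\left(589 + 1672\right) \left(-3650\right) + 4646\right) \left(7442 - 176\right) = \left(2261 \left(-3650\right) + 4646\right) 7266 = \left(-8252650 + 4646\right) 7266 = \left(-8248004\right) 7266 = -59929997064$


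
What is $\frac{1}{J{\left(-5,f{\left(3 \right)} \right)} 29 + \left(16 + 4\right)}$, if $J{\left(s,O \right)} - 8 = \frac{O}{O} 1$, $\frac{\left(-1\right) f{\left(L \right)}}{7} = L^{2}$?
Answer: $\frac{1}{281} \approx 0.0035587$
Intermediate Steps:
$f{\left(L \right)} = - 7 L^{2}$
$J{\left(s,O \right)} = 9$ ($J{\left(s,O \right)} = 8 + \frac{O}{O} 1 = 8 + 1 \cdot 1 = 8 + 1 = 9$)
$\frac{1}{J{\left(-5,f{\left(3 \right)} \right)} 29 + \left(16 + 4\right)} = \frac{1}{9 \cdot 29 + \left(16 + 4\right)} = \frac{1}{261 + 20} = \frac{1}{281}$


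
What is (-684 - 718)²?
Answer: 1965604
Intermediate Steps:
(-684 - 718)² = (-1402)² = 1965604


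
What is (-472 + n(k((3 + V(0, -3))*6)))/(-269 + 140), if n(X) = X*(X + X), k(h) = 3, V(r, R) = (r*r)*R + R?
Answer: 454/129 ≈ 3.5194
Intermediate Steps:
V(r, R) = R + R*r² (V(r, R) = r²*R + R = R*r² + R = R + R*r²)
n(X) = 2*X² (n(X) = X*(2*X) = 2*X²)
(-472 + n(k((3 + V(0, -3))*6)))/(-269 + 140) = (-472 + 2*3²)/(-269 + 140) = (-472 + 2*9)/(-129) = (-472 + 18)*(-1/129) = -454*(-1/129) = 454/129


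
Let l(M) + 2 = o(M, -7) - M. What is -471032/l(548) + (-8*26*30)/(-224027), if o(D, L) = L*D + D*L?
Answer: 52787595572/920974997 ≈ 57.317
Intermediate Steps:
o(D, L) = 2*D*L (o(D, L) = D*L + D*L = 2*D*L)
l(M) = -2 - 15*M (l(M) = -2 + (2*M*(-7) - M) = -2 + (-14*M - M) = -2 - 15*M)
-471032/l(548) + (-8*26*30)/(-224027) = -471032/(-2 - 15*548) + (-8*26*30)/(-224027) = -471032/(-2 - 8220) - 208*30*(-1/224027) = -471032/(-8222) - 6240*(-1/224027) = -471032*(-1/8222) + 6240/224027 = 235516/4111 + 6240/224027 = 52787595572/920974997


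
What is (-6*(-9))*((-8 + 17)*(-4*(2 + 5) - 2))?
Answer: -14580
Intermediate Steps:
(-6*(-9))*((-8 + 17)*(-4*(2 + 5) - 2)) = 54*(9*(-4*7 - 2)) = 54*(9*(-28 - 2)) = 54*(9*(-30)) = 54*(-270) = -14580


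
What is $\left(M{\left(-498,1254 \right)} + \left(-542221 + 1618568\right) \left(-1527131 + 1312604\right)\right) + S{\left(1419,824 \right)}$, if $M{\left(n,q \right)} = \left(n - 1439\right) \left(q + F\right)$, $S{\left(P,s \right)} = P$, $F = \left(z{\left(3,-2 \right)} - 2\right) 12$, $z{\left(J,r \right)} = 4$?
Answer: $-230907966936$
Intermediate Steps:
$F = 24$ ($F = \left(4 - 2\right) 12 = 2 \cdot 12 = 24$)
$M{\left(n,q \right)} = \left(-1439 + n\right) \left(24 + q\right)$ ($M{\left(n,q \right)} = \left(n - 1439\right) \left(q + 24\right) = \left(-1439 + n\right) \left(24 + q\right)$)
$\left(M{\left(-498,1254 \right)} + \left(-542221 + 1618568\right) \left(-1527131 + 1312604\right)\right) + S{\left(1419,824 \right)} = \left(\left(-34536 - 1804506 + 24 \left(-498\right) - 624492\right) + \left(-542221 + 1618568\right) \left(-1527131 + 1312604\right)\right) + 1419 = \left(\left(-34536 - 1804506 - 11952 - 624492\right) + 1076347 \left(-214527\right)\right) + 1419 = \left(-2475486 - 230905492869\right) + 1419 = -230907968355 + 1419 = -230907966936$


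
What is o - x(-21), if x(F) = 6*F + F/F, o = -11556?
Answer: -11431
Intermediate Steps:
x(F) = 1 + 6*F (x(F) = 6*F + 1 = 1 + 6*F)
o - x(-21) = -11556 - (1 + 6*(-21)) = -11556 - (1 - 126) = -11556 - 1*(-125) = -11556 + 125 = -11431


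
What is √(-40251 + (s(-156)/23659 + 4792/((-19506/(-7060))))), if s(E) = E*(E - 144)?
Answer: I*√2050664788603850521299/230746227 ≈ 196.25*I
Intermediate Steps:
s(E) = E*(-144 + E)
√(-40251 + (s(-156)/23659 + 4792/((-19506/(-7060))))) = √(-40251 + (-156*(-144 - 156)/23659 + 4792/((-19506/(-7060))))) = √(-40251 + (-156*(-300)*(1/23659) + 4792/((-19506*(-1/7060))))) = √(-40251 + (46800*(1/23659) + 4792/(9753/3530))) = √(-40251 + (46800/23659 + 4792*(3530/9753))) = √(-40251 + (46800/23659 + 16915760/9753)) = √(-40251 + 400666406240/230746227) = √(-8887099976737/230746227) = I*√2050664788603850521299/230746227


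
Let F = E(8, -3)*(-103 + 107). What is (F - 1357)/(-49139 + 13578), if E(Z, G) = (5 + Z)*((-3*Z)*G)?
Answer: -2387/35561 ≈ -0.067124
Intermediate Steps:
E(Z, G) = -3*G*Z*(5 + Z) (E(Z, G) = (5 + Z)*(-3*G*Z) = -3*G*Z*(5 + Z))
F = 3744 (F = (-3*(-3)*8*(5 + 8))*(-103 + 107) = -3*(-3)*8*13*4 = 936*4 = 3744)
(F - 1357)/(-49139 + 13578) = (3744 - 1357)/(-49139 + 13578) = 2387/(-35561) = 2387*(-1/35561) = -2387/35561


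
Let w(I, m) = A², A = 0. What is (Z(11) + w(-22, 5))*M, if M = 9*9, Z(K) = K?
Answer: 891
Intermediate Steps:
M = 81
w(I, m) = 0 (w(I, m) = 0² = 0)
(Z(11) + w(-22, 5))*M = (11 + 0)*81 = 11*81 = 891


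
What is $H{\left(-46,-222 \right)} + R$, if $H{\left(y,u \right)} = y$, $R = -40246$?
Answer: $-40292$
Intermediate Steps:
$H{\left(-46,-222 \right)} + R = -46 - 40246 = -40292$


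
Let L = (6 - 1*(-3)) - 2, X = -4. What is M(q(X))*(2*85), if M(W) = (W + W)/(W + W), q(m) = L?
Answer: 170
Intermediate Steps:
L = 7 (L = (6 + 3) - 2 = 9 - 2 = 7)
q(m) = 7
M(W) = 1 (M(W) = (2*W)/((2*W)) = (2*W)*(1/(2*W)) = 1)
M(q(X))*(2*85) = 1*(2*85) = 1*170 = 170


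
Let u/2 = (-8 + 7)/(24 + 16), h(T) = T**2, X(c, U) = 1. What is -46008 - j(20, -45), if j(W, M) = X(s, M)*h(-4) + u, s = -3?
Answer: -920479/20 ≈ -46024.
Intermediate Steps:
u = -1/20 (u = 2*((-8 + 7)/(24 + 16)) = 2*(-1/40) = -1/20 ≈ -0.050000)
j(W, M) = 319/20 (j(W, M) = 1*(-4)**2 - 1/20 = 1*16 - 1/20 = 16 - 1/20 = 319/20)
-46008 - j(20, -45) = -46008 - 1*319/20 = -46008 - 319/20 = -920479/20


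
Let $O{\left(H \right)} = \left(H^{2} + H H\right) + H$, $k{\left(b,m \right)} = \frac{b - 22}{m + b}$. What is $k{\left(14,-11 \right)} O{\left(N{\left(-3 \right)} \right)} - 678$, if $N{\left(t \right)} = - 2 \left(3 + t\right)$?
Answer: $-678$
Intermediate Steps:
$N{\left(t \right)} = -6 - 2 t$
$k{\left(b,m \right)} = \frac{-22 + b}{b + m}$
$O{\left(H \right)} = H + 2 H^{2}$ ($O{\left(H \right)} = \left(H^{2} + H^{2}\right) + H = 2 H^{2} + H = H + 2 H^{2}$)
$k{\left(14,-11 \right)} O{\left(N{\left(-3 \right)} \right)} - 678 = \frac{-22 + 14}{14 - 11} \left(-6 - -6\right) \left(1 + 2 \left(-6 - -6\right)\right) - 678 = \frac{1}{3} \left(-8\right) \left(-6 + 6\right) \left(1 + 2 \left(-6 + 6\right)\right) - 678 = \frac{1}{3} \left(-8\right) 0 \left(1 + 2 \cdot 0\right) - 678 = - \frac{8 \cdot 0 \left(1 + 0\right)}{3} - 678 = - \frac{8 \cdot 0 \cdot 1}{3} - 678 = \left(- \frac{8}{3}\right) 0 - 678 = 0 - 678 = -678$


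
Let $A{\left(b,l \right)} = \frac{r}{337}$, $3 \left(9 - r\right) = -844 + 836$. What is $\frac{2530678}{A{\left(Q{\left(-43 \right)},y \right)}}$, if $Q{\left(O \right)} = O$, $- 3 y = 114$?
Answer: $\frac{2558515458}{35} \approx 7.31 \cdot 10^{7}$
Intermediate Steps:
$y = -38$ ($y = \left(- \frac{1}{3}\right) 114 = -38$)
$r = \frac{35}{3}$ ($r = 9 - \frac{-844 + 836}{3} = 9 - - \frac{8}{3} = 9 + \frac{8}{3} = \frac{35}{3} \approx 11.667$)
$A{\left(b,l \right)} = \frac{35}{1011}$ ($A{\left(b,l \right)} = \frac{35}{3 \cdot 337} = \frac{35}{3} \cdot \frac{1}{337} = \frac{35}{1011}$)
$\frac{2530678}{A{\left(Q{\left(-43 \right)},y \right)}} = \frac{2530678}{\frac{35}{1011}} = 2530678 \cdot \frac{1011}{35} = \frac{2558515458}{35}$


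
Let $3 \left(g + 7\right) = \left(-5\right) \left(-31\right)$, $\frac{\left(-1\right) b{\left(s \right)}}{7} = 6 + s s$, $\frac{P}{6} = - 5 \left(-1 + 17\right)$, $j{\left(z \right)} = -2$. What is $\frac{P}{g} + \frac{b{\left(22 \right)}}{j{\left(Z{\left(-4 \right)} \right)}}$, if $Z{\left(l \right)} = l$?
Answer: $\frac{114185}{67} \approx 1704.3$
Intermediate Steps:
$P = -480$ ($P = 6 \left(- 5 \left(-1 + 17\right)\right) = 6 \left(\left(-5\right) 16\right) = 6 \left(-80\right) = -480$)
$b{\left(s \right)} = -42 - 7 s^{2}$ ($b{\left(s \right)} = - 7 \left(6 + s s\right) = - 7 \left(6 + s^{2}\right) = -42 - 7 s^{2}$)
$g = \frac{134}{3}$ ($g = -7 + \frac{\left(-5\right) \left(-31\right)}{3} = -7 + \frac{1}{3} \cdot 155 = -7 + \frac{155}{3} = \frac{134}{3} \approx 44.667$)
$\frac{P}{g} + \frac{b{\left(22 \right)}}{j{\left(Z{\left(-4 \right)} \right)}} = - \frac{480}{\frac{134}{3}} + \frac{-42 - 7 \cdot 22^{2}}{-2} = \left(-480\right) \frac{3}{134} + \left(-42 - 3388\right) \left(- \frac{1}{2}\right) = - \frac{720}{67} + \left(-42 - 3388\right) \left(- \frac{1}{2}\right) = - \frac{720}{67} - -1715 = - \frac{720}{67} + 1715 = \frac{114185}{67}$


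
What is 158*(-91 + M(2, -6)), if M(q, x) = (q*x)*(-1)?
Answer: -12482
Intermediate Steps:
M(q, x) = -q*x
158*(-91 + M(2, -6)) = 158*(-91 - 1*2*(-6)) = 158*(-91 + 12) = 158*(-79) = -12482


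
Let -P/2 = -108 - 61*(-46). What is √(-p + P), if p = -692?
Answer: 28*I*√6 ≈ 68.586*I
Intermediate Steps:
P = -5396 (P = -2*(-108 - 61*(-46)) = -2*(-108 + 2806) = -2*2698 = -5396)
√(-p + P) = √(-1*(-692) - 5396) = √(692 - 5396) = √(-4704) = 28*I*√6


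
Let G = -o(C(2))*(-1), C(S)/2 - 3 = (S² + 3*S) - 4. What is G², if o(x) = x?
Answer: 324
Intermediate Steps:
C(S) = -2 + 2*S² + 6*S (C(S) = 6 + 2*((S² + 3*S) - 4) = 6 + 2*(-4 + S² + 3*S) = 6 + (-8 + 2*S² + 6*S) = -2 + 2*S² + 6*S)
G = 18 (G = -(-2 + 2*2² + 6*2)*(-1) = -(-2 + 2*4 + 12)*(-1) = -(-2 + 8 + 12)*(-1) = -1*18*(-1) = -18*(-1) = 18)
G² = 18² = 324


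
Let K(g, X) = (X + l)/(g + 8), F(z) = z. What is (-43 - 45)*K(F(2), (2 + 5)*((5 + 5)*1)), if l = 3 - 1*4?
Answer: -3036/5 ≈ -607.20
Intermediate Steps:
l = -1 (l = 3 - 4 = -1)
K(g, X) = (-1 + X)/(8 + g) (K(g, X) = (X - 1)/(g + 8) = (-1 + X)/(8 + g))
(-43 - 45)*K(F(2), (2 + 5)*((5 + 5)*1)) = (-43 - 45)*((-1 + (2 + 5)*((5 + 5)*1))/(8 + 2)) = -88*(-1 + 7*(10*1))/10 = -44*(-1 + 7*10)/5 = -44*(-1 + 70)/5 = -44*69/5 = -88*69/10 = -3036/5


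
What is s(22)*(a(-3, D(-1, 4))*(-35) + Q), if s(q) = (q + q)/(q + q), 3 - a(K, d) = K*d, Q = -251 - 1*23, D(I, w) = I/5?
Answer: -358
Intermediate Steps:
D(I, w) = I/5 (D(I, w) = I*(⅕) = I/5)
Q = -274 (Q = -251 - 23 = -274)
a(K, d) = 3 - K*d
s(q) = 1 (s(q) = (2*q)/((2*q)) = (2*q)*(1/(2*q)) = 1)
s(22)*(a(-3, D(-1, 4))*(-35) + Q) = 1*((3 - 1*(-3)*(⅕)*(-1))*(-35) - 274) = 1*((3 - 1*(-3)*(-⅕))*(-35) - 274) = 1*((3 - ⅗)*(-35) - 274) = 1*((12/5)*(-35) - 274) = 1*(-84 - 274) = 1*(-358) = -358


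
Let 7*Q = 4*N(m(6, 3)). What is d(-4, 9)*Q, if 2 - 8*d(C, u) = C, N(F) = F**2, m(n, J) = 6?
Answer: 108/7 ≈ 15.429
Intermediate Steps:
Q = 144/7 (Q = (4*6**2)/7 = (4*36)/7 = (1/7)*144 = 144/7 ≈ 20.571)
d(C, u) = 1/4 - C/8
d(-4, 9)*Q = (1/4 - 1/8*(-4))*(144/7) = (1/4 + 1/2)*(144/7) = (3/4)*(144/7) = 108/7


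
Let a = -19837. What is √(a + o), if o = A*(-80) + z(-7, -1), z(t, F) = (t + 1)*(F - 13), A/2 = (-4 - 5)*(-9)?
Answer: I*√32713 ≈ 180.87*I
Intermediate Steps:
A = 162 (A = 2*((-4 - 5)*(-9)) = 2*(-9*(-9)) = 2*81 = 162)
z(t, F) = (1 + t)*(-13 + F)
o = -12876 (o = 162*(-80) + (-13 - 1 - 13*(-7) - 1*(-7)) = -12960 + (-13 - 1 + 91 + 7) = -12960 + 84 = -12876)
√(a + o) = √(-19837 - 12876) = √(-32713) = I*√32713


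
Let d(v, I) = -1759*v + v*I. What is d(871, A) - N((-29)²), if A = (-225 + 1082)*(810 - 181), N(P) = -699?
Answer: 467983773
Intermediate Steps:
A = 539053 (A = 857*629 = 539053)
d(v, I) = -1759*v + I*v
d(871, A) - N((-29)²) = 871*(-1759 + 539053) - 1*(-699) = 871*537294 + 699 = 467983074 + 699 = 467983773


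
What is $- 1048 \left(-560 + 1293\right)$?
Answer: $-768184$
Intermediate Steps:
$- 1048 \left(-560 + 1293\right) = \left(-1048\right) 733 = -768184$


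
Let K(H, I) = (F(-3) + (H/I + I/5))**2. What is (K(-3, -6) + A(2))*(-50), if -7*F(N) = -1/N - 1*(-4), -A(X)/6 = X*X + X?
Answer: 1510871/882 ≈ 1713.0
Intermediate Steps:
A(X) = -6*X - 6*X**2 (A(X) = -6*(X*X + X) = -6*(X**2 + X) = -6*(X + X**2) = -6*X - 6*X**2)
F(N) = -4/7 + 1/(7*N) (F(N) = -(-1/N - 1*(-4))/7 = -(-1/N + 4)/7 = -(4 - 1/N)/7 = -4/7 + 1/(7*N))
K(H, I) = (-13/21 + I/5 + H/I)**2 (K(H, I) = ((1/7)*(1 - 4*(-3))/(-3) + (H/I + I/5))**2 = ((1/7)*(-1/3)*(1 + 12) + (H/I + I*(1/5)))**2 = ((1/7)*(-1/3)*13 + (H/I + I/5))**2 = (-13/21 + (I/5 + H/I))**2 = (-13/21 + I/5 + H/I)**2)
(K(-3, -6) + A(2))*(-50) = ((1/11025)*(-65*(-6) + 21*(-6)**2 + 105*(-3))**2/(-6)**2 - 6*2*(1 + 2))*(-50) = ((1/11025)*(1/36)*(390 + 21*36 - 315)**2 - 6*2*3)*(-50) = ((1/11025)*(1/36)*(390 + 756 - 315)**2 - 36)*(-50) = ((1/11025)*(1/36)*831**2 - 36)*(-50) = ((1/11025)*(1/36)*690561 - 36)*(-50) = (76729/44100 - 36)*(-50) = -1510871/44100*(-50) = 1510871/882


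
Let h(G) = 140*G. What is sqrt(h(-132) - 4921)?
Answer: I*sqrt(23401) ≈ 152.97*I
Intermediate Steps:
sqrt(h(-132) - 4921) = sqrt(140*(-132) - 4921) = sqrt(-18480 - 4921) = sqrt(-23401) = I*sqrt(23401)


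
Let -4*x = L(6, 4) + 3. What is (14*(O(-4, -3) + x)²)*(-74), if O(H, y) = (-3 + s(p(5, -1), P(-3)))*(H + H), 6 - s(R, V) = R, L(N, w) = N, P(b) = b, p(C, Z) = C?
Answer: -783475/4 ≈ -1.9587e+5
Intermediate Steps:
s(R, V) = 6 - R
O(H, y) = -4*H (O(H, y) = (-3 + (6 - 1*5))*(H + H) = (-3 + (6 - 5))*(2*H) = (-3 + 1)*(2*H) = -4*H)
x = -9/4 (x = -(6 + 3)/4 = -¼*9 = -9/4 ≈ -2.2500)
(14*(O(-4, -3) + x)²)*(-74) = (14*(-4*(-4) - 9/4)²)*(-74) = (14*(16 - 9/4)²)*(-74) = (14*(55/4)²)*(-74) = (14*(3025/16))*(-74) = (21175/8)*(-74) = -783475/4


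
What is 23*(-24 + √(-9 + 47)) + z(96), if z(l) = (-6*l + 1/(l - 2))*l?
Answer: -2624808/47 + 23*√38 ≈ -55705.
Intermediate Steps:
z(l) = l*(1/(-2 + l) - 6*l) (z(l) = (-6*l + 1/(-2 + l))*l = (1/(-2 + l) - 6*l)*l = l*(1/(-2 + l) - 6*l))
23*(-24 + √(-9 + 47)) + z(96) = 23*(-24 + √(-9 + 47)) + 96*(1 - 6*96² + 12*96)/(-2 + 96) = 23*(-24 + √38) + 96*(1 - 6*9216 + 1152)/94 = (-552 + 23*√38) + 96*(1/94)*(1 - 55296 + 1152) = (-552 + 23*√38) + 96*(1/94)*(-54143) = (-552 + 23*√38) - 2598864/47 = -2624808/47 + 23*√38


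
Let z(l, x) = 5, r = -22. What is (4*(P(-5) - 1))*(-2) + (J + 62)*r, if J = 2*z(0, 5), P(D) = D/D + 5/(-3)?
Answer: -4712/3 ≈ -1570.7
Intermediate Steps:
P(D) = -2/3 (P(D) = 1 + 5*(-1/3) = 1 - 5/3 = -2/3)
J = 10 (J = 2*5 = 10)
(4*(P(-5) - 1))*(-2) + (J + 62)*r = (4*(-2/3 - 1))*(-2) + (10 + 62)*(-22) = (4*(-5/3))*(-2) + 72*(-22) = -20/3*(-2) - 1584 = 40/3 - 1584 = -4712/3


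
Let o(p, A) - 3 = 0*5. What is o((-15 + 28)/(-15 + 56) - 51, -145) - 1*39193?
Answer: -39190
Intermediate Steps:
o(p, A) = 3 (o(p, A) = 3 + 0*5 = 3 + 0 = 3)
o((-15 + 28)/(-15 + 56) - 51, -145) - 1*39193 = 3 - 1*39193 = 3 - 39193 = -39190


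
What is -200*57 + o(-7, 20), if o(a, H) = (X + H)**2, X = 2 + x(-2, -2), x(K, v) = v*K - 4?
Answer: -10916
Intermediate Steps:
x(K, v) = -4 + K*v (x(K, v) = K*v - 4 = -4 + K*v)
X = 2 (X = 2 + (-4 - 2*(-2)) = 2 + (-4 + 4) = 2 + 0 = 2)
o(a, H) = (2 + H)**2
-200*57 + o(-7, 20) = -200*57 + (2 + 20)**2 = -11400 + 22**2 = -11400 + 484 = -10916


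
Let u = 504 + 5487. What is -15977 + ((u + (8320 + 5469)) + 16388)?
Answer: 20191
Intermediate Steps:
u = 5991
-15977 + ((u + (8320 + 5469)) + 16388) = -15977 + ((5991 + (8320 + 5469)) + 16388) = -15977 + ((5991 + 13789) + 16388) = -15977 + (19780 + 16388) = -15977 + 36168 = 20191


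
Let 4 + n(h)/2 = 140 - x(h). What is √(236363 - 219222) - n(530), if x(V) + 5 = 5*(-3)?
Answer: -312 + √17141 ≈ -181.08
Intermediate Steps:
x(V) = -20 (x(V) = -5 + 5*(-3) = -5 - 15 = -20)
n(h) = 312 (n(h) = -8 + 2*(140 - 1*(-20)) = -8 + 2*(140 + 20) = -8 + 2*160 = -8 + 320 = 312)
√(236363 - 219222) - n(530) = √(236363 - 219222) - 1*312 = √17141 - 312 = -312 + √17141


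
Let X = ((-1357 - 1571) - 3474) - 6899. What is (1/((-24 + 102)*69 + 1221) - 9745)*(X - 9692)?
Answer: 1479512958362/6603 ≈ 2.2407e+8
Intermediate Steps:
X = -13301 (X = (-2928 - 3474) - 6899 = -6402 - 6899 = -13301)
(1/((-24 + 102)*69 + 1221) - 9745)*(X - 9692) = (1/((-24 + 102)*69 + 1221) - 9745)*(-13301 - 9692) = (1/(78*69 + 1221) - 9745)*(-22993) = (1/(5382 + 1221) - 9745)*(-22993) = (1/6603 - 9745)*(-22993) = -64346234/6603*(-22993) = 1479512958362/6603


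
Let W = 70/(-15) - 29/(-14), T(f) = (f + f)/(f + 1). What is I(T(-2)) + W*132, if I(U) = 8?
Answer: -2342/7 ≈ -334.57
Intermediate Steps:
T(f) = 2*f/(1 + f) (T(f) = (2*f)/(1 + f) = 2*f/(1 + f))
W = -109/42 (W = 70*(-1/15) - 29*(-1/14) = -14/3 + 29/14 = -109/42 ≈ -2.5952)
I(T(-2)) + W*132 = 8 - 109/42*132 = 8 - 2398/7 = -2342/7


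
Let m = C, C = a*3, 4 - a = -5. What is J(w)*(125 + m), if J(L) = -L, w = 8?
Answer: -1216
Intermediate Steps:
a = 9 (a = 4 - 1*(-5) = 4 + 5 = 9)
C = 27 (C = 9*3 = 27)
m = 27
J(w)*(125 + m) = (-1*8)*(125 + 27) = -8*152 = -1216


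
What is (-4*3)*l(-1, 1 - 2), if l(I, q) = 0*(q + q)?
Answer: 0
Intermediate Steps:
l(I, q) = 0 (l(I, q) = 0*(2*q) = 0)
(-4*3)*l(-1, 1 - 2) = -4*3*0 = -12*0 = 0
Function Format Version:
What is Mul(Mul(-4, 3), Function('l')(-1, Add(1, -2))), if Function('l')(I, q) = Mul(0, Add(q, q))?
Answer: 0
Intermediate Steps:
Function('l')(I, q) = 0 (Function('l')(I, q) = Mul(0, Mul(2, q)) = 0)
Mul(Mul(-4, 3), Function('l')(-1, Add(1, -2))) = Mul(Mul(-4, 3), 0) = Mul(-12, 0) = 0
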